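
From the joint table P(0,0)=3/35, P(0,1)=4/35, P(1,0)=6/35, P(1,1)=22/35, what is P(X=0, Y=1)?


Read from table: P(X=0, Y=1) = 4/35

4/35


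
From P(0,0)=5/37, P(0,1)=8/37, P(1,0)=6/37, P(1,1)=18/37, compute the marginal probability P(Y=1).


P(Y=1) = P(0,1)+P(1,1) = 8/37 + 18/37 = 26/37

26/37


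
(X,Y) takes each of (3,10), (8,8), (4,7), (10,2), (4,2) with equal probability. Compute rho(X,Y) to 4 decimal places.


Cov(X,Y) = -3.6400, Var(X) = 7.3600, Var(Y) = 10.5600
rho = Cov/(sqrt(VarX)*sqrt(VarY)) = -0.4129

-0.4129


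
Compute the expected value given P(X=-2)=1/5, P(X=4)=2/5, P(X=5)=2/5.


E[X] = sum(x * P(x))
= -2*1/5 + 4*2/5 + 5*2/5
= 16/5

16/5


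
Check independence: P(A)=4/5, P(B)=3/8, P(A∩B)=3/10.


P(A)*P(B) = 4/5*3/8 = 3/10
P(A∩B) = 3/10, which equals P(A)P(B), so independent

Yes, A and B are independent


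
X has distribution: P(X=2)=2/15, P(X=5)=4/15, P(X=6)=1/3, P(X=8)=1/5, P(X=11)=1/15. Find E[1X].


E[1X] = sum(g(x)*P(x))
= 2*2/15 + 5*4/15 + 6*1/3 + 8*1/5 + 11*1/15
= 89/15

89/15


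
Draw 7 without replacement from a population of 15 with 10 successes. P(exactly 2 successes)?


P(X=2) = C(10,2)*C(5,5) / C(15,7)
= 45*1 / 6435
= 45/6435 = 1/143

1/143


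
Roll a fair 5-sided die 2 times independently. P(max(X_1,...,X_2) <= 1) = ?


P(max <= 1) = P(all X_i <= 1) = (P(X_1 <= 1))^2
= (1/5)^2 = 1/25

1/25


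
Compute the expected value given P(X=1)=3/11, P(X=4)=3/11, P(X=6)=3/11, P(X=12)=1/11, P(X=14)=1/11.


E[X] = sum(x * P(x))
= 1*3/11 + 4*3/11 + 6*3/11 + 12*1/11 + 14*1/11
= 59/11

59/11


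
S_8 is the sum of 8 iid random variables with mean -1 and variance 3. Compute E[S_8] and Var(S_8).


E[S_n] = n*mu = 8*-1 = -8
Var(S_n) = n*sigma^2 = 8*3 = 24

E[S_8]=-8, Var(S_8)=24


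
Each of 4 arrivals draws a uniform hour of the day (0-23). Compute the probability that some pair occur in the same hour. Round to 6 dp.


P(all different) = prod((24-i)/24 for i=0..3) = 0.768663
P(at least one match) = 1 - 0.768663 = 0.231337

0.231337


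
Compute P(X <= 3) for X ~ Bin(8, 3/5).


P(X<=3) = P(X=0) + P(X=1) + P(X=2) + P(X=3)
= 256/390625 + 3072/390625 + 16128/390625 + 48384/390625
= 13568/78125

13568/78125


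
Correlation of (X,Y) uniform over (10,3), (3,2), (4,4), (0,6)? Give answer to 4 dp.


Cov(X,Y) = -2.9375, Var(X) = 13.1875, Var(Y) = 2.1875
rho = Cov/(sqrt(VarX)*sqrt(VarY)) = -0.5469

-0.5469


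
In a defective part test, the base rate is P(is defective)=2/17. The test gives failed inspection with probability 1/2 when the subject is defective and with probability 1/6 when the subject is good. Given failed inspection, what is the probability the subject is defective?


P(A) = P(A|B)P(B) + P(A|B')P(B') = 1/2*2/17 + 1/6*15/17 = 7/34
P(B|A) = P(A|B)P(B)/P(A) = (1/17)/(7/34) = 2/7

2/7


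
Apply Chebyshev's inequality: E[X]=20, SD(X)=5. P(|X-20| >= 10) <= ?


k = 10/5 = 2
Chebyshev: P(|X-mu| >= k*sigma) <= 1/k^2 = 1/2^2 = 1/4

1/4


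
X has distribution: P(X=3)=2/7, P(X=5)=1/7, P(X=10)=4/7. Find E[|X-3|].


E[|X-3|] = sum(g(x)*P(x))
= 0*2/7 + 2*1/7 + 7*4/7
= 30/7

30/7


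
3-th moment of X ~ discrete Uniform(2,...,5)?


E[X^3] = (1/4) * sum(x^3 for x=2..5)
= 224/4 = 56

56


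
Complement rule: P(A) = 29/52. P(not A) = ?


P(A') = 1 - P(A) = 1 - 29/52 = 23/52

23/52


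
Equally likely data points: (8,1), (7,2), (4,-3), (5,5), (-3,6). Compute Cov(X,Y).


E[X]=21/5, E[Y]=11/5, E[XY]=17/5
Cov(X,Y) = E[XY] - E[X]E[Y] = 17/5 - 21/5*11/5 = -146/25

-146/25


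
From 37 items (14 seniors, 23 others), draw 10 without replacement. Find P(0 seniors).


P(X=0) = C(14,0)*C(23,10) / C(37,10)
= 1*1144066 / 348330136
= 1144066/348330136 = 437/133052

437/133052


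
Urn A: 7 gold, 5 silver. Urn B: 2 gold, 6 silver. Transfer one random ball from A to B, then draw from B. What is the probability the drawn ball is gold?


P(transfer gold) = 7/12; P(transfer silver) = 5/12
If gold transferred: Urn II has 3 gold of 9, so P(gold|gold moved) = 1/3
If silver transferred: Urn II has 2 gold of 9, so P(gold|silver moved) = 2/9
By total probability: P(gold) = 7/12*1/3 + 5/12*2/9 = 31/108

31/108


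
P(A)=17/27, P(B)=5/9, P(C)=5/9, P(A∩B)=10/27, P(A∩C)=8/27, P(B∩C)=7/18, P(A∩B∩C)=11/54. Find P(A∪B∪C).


P(A∪B∪C) = P(A)+P(B)+P(C) - P(AB)-P(AC)-P(BC) + P(ABC)
= 17/27+5/9+5/9 - 10/27-8/27-7/18 + 11/54
= 8/9

8/9


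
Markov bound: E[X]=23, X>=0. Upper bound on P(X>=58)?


Markov: P(X >= a) <= E[X]/a
P(X >= 58) <= 23/58

23/58


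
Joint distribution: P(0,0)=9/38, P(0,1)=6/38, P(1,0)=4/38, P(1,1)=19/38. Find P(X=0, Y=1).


Read from table: P(X=0, Y=1) = 6/38 = 3/19

3/19


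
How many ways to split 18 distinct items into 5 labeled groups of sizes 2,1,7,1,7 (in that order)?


18! = 6402373705728000
Denominator: 2!=2 * 1!=1 * 7!=5040 * 1!=1 * 7!=5040
Coefficient = 6402373705728000 / 50803200 = 126023040

126023040


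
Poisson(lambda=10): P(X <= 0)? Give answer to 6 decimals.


P(X<=0) = e^(-10)*10^0/0!
≈ 0.0000453999
≈ 0.000045

0.000045


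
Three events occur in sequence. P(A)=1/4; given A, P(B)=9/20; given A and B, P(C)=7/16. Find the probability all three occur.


P(A∩B∩C) = P(A) * P(B|A) * P(C|A∩B)
= 1/4 * 9/20 * 7/16
= 9/80 * 7/16 = 63/1280

63/1280


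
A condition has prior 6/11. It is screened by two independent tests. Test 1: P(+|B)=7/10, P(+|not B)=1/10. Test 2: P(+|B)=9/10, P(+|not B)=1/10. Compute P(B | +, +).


After test 1: P(+) = 7/10*6/11 + 1/10*5/11 = 47/110
P(B|+) = (21/55)/(47/110) = 42/47
After test 2 (use post1 as new prior): P(+) = 9/10*42/47 + 1/10*5/47 = 383/470
P(B|+,+) = (189/235)/(383/470) = 378/383

378/383


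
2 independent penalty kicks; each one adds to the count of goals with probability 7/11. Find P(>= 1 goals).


P(at least one) = 1 - P(none)
P(none) = (1 - 7/11)^2 = (4/11)^2 = 16/121
P(at least one) = 1 - 16/121 = 105/121

105/121


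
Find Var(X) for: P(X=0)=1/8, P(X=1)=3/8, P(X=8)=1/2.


E[X] = 35/8, E[X^2] = 259/8
Var(X) = E[X^2] - (E[X])^2 = 259/8 - (35/8)^2 = 847/64

847/64


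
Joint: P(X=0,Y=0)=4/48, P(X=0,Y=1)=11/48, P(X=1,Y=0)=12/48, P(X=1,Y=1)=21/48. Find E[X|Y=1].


P(Y=1) = 32/48
E[X|Y=1] = (0*11 + 1*21)/32 = 21/32

21/32


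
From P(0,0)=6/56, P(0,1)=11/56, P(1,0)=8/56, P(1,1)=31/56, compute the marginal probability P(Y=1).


P(Y=1) = P(0,1)+P(1,1) = 11/56 + 31/56 = 42/56 = 3/4

3/4


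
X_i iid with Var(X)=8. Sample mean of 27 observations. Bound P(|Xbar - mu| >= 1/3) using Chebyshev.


Var(Xbar) = Var(X)/n = 8/27
Chebyshev: P(|Xbar-mu| >= 1/3) <= Var(Xbar)/(1/3)^2 = (8/27)/(1/9) = 8/3
Bound exceeds 1, so trivial bound: 1

1


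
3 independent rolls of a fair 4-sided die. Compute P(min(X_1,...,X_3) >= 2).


P(min >= 2) = P(all X_i >= 2) = (P(X_1 >= 2))^3
= (3/4)^3 = 27/64

27/64


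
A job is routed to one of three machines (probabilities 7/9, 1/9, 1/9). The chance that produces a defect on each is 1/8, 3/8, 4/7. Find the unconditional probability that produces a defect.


P(A) = P(A|B1)P(B1) + P(A|B2)P(B2) + P(A|B3)P(B3)
= 1/8*7/9 + 3/8*1/9 + 4/7*1/9
= 7/72 + 1/24 + 4/63 = 17/84

17/84


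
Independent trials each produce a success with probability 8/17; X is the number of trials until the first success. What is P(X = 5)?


P(X=5) = (1-p)^4 * p = (9/17)^4 * 8/17
= 6561/83521 * 8/17 = 52488/1419857

52488/1419857


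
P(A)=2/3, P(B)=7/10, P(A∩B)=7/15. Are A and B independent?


P(A)*P(B) = 2/3*7/10 = 7/15
P(A∩B) = 7/15, which equals P(A)P(B), so independent

Yes, A and B are independent


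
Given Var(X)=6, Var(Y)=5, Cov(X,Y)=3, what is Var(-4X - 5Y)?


Var(-4X - 5Y) = (-4)^2*Var(X) + (-5)^2*Var(Y) + 2*(-4)*(-5)*Cov(X,Y)
= 16*6 + 25*5 + 40*3
= 96 + 125 + 120 = 341

341


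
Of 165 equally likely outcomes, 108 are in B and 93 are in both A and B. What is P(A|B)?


P(A|B) = P(A∩B)/P(B) = (93/165)/(108/165) = 93/108 = 31/36

31/36


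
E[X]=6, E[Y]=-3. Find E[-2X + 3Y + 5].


E[-2X + 3Y + 5] = -2*E[X] + 3*E[Y] + 5
= (-2)*(6) + (3)*(-3) + (5)
= -12 - 9 + 5 = -16

-16


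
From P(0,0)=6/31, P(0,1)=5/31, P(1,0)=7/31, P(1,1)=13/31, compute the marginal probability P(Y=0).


P(Y=0) = P(0,0)+P(1,0) = 6/31 + 7/31 = 13/31

13/31


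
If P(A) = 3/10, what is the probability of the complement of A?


P(A') = 1 - P(A) = 1 - 3/10 = 7/10

7/10


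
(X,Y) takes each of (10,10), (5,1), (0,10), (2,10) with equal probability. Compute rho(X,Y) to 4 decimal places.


Cov(X,Y) = -1.6875, Var(X) = 14.1875, Var(Y) = 15.1875
rho = Cov/(sqrt(VarX)*sqrt(VarY)) = -0.1150

-0.1150


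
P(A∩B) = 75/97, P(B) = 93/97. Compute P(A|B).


P(A|B) = P(A∩B)/P(B) = (75/97)/(93/97) = 75/93 = 25/31

25/31


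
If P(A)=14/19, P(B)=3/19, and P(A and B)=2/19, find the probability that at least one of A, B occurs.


P(A∪B) = P(A) + P(B) - P(A∩B)
= 14/19 + 3/19 - 2/19 = 15/19

15/19


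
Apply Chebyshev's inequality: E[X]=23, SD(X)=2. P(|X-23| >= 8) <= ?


k = 8/2 = 4
Chebyshev: P(|X-mu| >= k*sigma) <= 1/k^2 = 1/4^2 = 1/16

1/16


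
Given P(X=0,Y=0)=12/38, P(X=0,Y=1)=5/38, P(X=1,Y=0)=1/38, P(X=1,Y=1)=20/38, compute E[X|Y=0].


P(Y=0) = 13/38
E[X|Y=0] = (0*12 + 1*1)/13 = 1/13

1/13


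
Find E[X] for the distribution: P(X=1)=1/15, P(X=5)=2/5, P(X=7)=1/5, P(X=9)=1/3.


E[X] = sum(x * P(x))
= 1*1/15 + 5*2/5 + 7*1/5 + 9*1/3
= 97/15

97/15


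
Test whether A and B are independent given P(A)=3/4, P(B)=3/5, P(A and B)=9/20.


P(A)*P(B) = 3/4*3/5 = 9/20
P(A∩B) = 9/20, which equals P(A)P(B), so independent

Yes, A and B are independent


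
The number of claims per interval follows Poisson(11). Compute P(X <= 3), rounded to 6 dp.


P(X<=3) = e^(-11)*11^0/0! + e^(-11)*11^1/1! + e^(-11)*11^2/2! + e^(-11)*11^3/3!
≈ 0.0000167017 + 0.0001837187 + 0.0010104529 + 0.0037049940
= 0.0049158673
≈ 0.004916

0.004916


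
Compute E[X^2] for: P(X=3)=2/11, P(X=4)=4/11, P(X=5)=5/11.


E[X^2] = sum(x^2 * P(x))
= 9*2/11 + 16*4/11 + 25*5/11
= 207/11

207/11


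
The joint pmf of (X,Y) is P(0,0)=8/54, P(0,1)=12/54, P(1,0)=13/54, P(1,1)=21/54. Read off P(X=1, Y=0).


Read from table: P(X=1, Y=0) = 13/54

13/54


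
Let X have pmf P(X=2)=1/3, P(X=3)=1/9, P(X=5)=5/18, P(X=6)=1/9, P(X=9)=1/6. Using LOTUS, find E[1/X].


E[1/X] = sum(g(x)*P(x))
= 1/2*1/3 + 1/3*1/9 + 1/5*5/18 + 1/6*1/9 + 1/9*1/6
= 8/27

8/27


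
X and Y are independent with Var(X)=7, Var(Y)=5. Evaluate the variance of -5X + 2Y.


Independence => Cov(X,Y)=0
Var(-5X + 2Y) = (-5)^2*Var(X) + 2^2*Var(Y)
= 25*7 + 4*5 = 195

195


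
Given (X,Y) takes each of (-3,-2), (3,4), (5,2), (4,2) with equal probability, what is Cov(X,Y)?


E[X]=9/4, E[Y]=3/2, E[XY]=9
Cov(X,Y) = E[XY] - E[X]E[Y] = 9 - 9/4*3/2 = 45/8

45/8


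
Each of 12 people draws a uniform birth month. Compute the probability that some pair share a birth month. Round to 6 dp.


P(all different) = prod((12-i)/12 for i=0..11) = 0.000054
P(at least one match) = 1 - 0.000054 = 0.999946

0.999946


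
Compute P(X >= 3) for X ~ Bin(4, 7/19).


P(X>=3) = P(X=3) + P(X=4)
= 16464/130321 + 2401/130321
= 18865/130321

18865/130321


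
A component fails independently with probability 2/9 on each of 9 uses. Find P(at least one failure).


P(at least one) = 1 - P(none)
P(none) = (1 - 2/9)^9 = (7/9)^9 = 40353607/387420489
P(at least one) = 1 - 40353607/387420489 = 347066882/387420489

347066882/387420489


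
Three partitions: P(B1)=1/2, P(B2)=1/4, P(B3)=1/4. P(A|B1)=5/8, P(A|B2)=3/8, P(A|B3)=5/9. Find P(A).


P(A) = P(A|B1)P(B1) + P(A|B2)P(B2) + P(A|B3)P(B3)
= 5/8*1/2 + 3/8*1/4 + 5/9*1/4
= 5/16 + 3/32 + 5/36 = 157/288

157/288


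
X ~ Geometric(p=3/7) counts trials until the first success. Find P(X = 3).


P(X=3) = (1-p)^2 * p = (4/7)^2 * 3/7
= 16/49 * 3/7 = 48/343

48/343


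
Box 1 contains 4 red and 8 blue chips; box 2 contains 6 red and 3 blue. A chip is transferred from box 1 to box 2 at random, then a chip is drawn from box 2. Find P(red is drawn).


P(transfer red) = 4/12 = 1/3; P(transfer blue) = 2/3
If red transferred: Urn II has 7 red of 10, so P(red|red moved) = 7/10
If blue transferred: Urn II has 6 red of 10, so P(red|blue moved) = 3/5
By total probability: P(red) = 1/3*7/10 + 2/3*3/5 = 19/30

19/30


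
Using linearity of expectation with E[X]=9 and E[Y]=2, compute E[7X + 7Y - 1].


E[7X + 7Y - 1] = 7*E[X] + 7*E[Y] - 1
= (7)*(9) + (7)*(2) + (-1)
= 63 + 14 - 1 = 76

76


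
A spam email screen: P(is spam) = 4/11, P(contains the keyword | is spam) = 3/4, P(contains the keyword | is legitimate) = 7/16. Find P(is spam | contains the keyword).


P(A) = P(A|B)P(B) + P(A|B')P(B') = 3/4*4/11 + 7/16*7/11 = 97/176
P(B|A) = P(A|B)P(B)/P(A) = (3/11)/(97/176) = 48/97

48/97


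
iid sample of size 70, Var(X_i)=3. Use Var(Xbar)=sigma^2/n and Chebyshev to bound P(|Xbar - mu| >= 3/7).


Var(Xbar) = Var(X)/n = 3/70
Chebyshev: P(|Xbar-mu| >= 3/7) <= Var(Xbar)/(3/7)^2 = (3/70)/(9/49) = 7/30

7/30


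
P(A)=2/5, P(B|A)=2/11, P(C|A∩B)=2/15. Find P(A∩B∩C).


P(A∩B∩C) = P(A) * P(B|A) * P(C|A∩B)
= 2/5 * 2/11 * 2/15
= 4/55 * 2/15 = 8/825

8/825


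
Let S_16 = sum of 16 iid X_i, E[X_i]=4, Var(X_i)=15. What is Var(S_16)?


By independence, Var(S_n) = n*Var(X_1) = 16*15 = 240

240


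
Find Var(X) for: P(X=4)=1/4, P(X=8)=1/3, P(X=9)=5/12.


E[X] = 89/12, E[X^2] = 709/12
Var(X) = E[X^2] - (E[X])^2 = 709/12 - (89/12)^2 = 587/144

587/144


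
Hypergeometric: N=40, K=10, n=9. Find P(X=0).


P(X=0) = C(10,0)*C(30,9) / C(40,9)
= 1*14307150 / 273438880
= 14307150/273438880 = 10005/191216

10005/191216


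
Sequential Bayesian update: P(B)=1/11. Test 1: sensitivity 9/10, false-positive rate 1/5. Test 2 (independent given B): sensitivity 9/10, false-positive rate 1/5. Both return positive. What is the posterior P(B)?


After test 1: P(+) = 9/10*1/11 + 1/5*10/11 = 29/110
P(B|+) = (9/110)/(29/110) = 9/29
After test 2 (use post1 as new prior): P(+) = 9/10*9/29 + 1/5*20/29 = 121/290
P(B|+,+) = (81/290)/(121/290) = 81/121

81/121


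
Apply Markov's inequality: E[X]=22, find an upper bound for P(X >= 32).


Markov: P(X >= a) <= E[X]/a
P(X >= 32) <= 22/32 = 11/16

11/16


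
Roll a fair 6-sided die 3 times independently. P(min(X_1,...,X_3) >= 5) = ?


P(min >= 5) = P(all X_i >= 5) = (P(X_1 >= 5))^3
= (2/6)^3 = (1/3)^3 = 1/27

1/27


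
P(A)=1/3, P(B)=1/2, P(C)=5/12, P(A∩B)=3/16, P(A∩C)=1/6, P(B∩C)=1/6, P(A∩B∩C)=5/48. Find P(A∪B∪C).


P(A∪B∪C) = P(A)+P(B)+P(C) - P(AB)-P(AC)-P(BC) + P(ABC)
= 1/3+1/2+5/12 - 3/16-1/6-1/6 + 5/48
= 5/6

5/6


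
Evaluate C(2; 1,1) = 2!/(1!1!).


2! = 2
Denominator: 1!=1 * 1!=1
Coefficient = 2 / 1 = 2

2


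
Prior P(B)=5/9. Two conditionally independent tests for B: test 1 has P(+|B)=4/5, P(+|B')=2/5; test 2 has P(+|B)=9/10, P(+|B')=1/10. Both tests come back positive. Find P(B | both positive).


After test 1: P(+) = 4/5*5/9 + 2/5*4/9 = 28/45
P(B|+) = (4/9)/(28/45) = 5/7
After test 2 (use post1 as new prior): P(+) = 9/10*5/7 + 1/10*2/7 = 47/70
P(B|+,+) = (9/14)/(47/70) = 45/47

45/47


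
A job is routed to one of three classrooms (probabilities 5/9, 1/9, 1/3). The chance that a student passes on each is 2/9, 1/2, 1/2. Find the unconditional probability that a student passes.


P(A) = P(A|B1)P(B1) + P(A|B2)P(B2) + P(A|B3)P(B3)
= 2/9*5/9 + 1/2*1/9 + 1/2*1/3
= 10/81 + 1/18 + 1/6 = 28/81

28/81


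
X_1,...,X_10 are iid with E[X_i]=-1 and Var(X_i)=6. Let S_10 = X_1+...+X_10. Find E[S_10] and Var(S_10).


E[S_n] = n*mu = 10*-1 = -10
Var(S_n) = n*sigma^2 = 10*6 = 60

E[S_10]=-10, Var(S_10)=60


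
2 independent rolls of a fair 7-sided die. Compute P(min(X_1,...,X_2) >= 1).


P(min >= 1) = P(all X_i >= 1) = (P(X_1 >= 1))^2
= (7/7)^2 = 1^2 = 1

1


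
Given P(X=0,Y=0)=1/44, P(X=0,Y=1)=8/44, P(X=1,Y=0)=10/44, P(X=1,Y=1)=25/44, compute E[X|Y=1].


P(Y=1) = 33/44
E[X|Y=1] = (0*8 + 1*25)/33 = 25/33

25/33


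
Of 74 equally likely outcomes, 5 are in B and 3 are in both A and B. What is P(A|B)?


P(A|B) = P(A∩B)/P(B) = (3/74)/(5/74) = 3/5

3/5


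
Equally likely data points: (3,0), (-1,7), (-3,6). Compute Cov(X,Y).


E[X]=-1/3, E[Y]=13/3, E[XY]=-25/3
Cov(X,Y) = E[XY] - E[X]E[Y] = -25/3 + 1/3*13/3 = -62/9

-62/9


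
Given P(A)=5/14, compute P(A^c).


P(A') = 1 - P(A) = 1 - 5/14 = 9/14

9/14


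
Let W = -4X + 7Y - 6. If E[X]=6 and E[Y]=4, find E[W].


E[-4X + 7Y - 6] = -4*E[X] + 7*E[Y] - 6
= (-4)*(6) + (7)*(4) + (-6)
= -24 + 28 - 6 = -2

-2


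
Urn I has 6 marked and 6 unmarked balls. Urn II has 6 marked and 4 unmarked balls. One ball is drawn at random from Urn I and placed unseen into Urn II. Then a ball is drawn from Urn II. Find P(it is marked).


P(transfer marked) = 6/12 = 1/2; P(transfer unmarked) = 1/2
If marked transferred: Urn II has 7 marked of 11, so P(marked|marked moved) = 7/11
If unmarked transferred: Urn II has 6 marked of 11, so P(marked|unmarked moved) = 6/11
By total probability: P(marked) = 1/2*7/11 + 1/2*6/11 = 13/22

13/22


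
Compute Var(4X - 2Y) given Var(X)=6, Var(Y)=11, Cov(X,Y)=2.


Var(4X - 2Y) = 4^2*Var(X) + (-2)^2*Var(Y) + 2*4*(-2)*Cov(X,Y)
= 16*6 + 4*11 - 16*2
= 96 + 44 - 32 = 108

108


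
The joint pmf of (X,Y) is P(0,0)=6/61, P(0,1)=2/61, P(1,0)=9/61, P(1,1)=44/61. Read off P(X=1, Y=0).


Read from table: P(X=1, Y=0) = 9/61

9/61


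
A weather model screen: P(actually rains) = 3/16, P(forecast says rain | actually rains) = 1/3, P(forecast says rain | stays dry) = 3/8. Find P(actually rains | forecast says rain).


P(A) = P(A|B)P(B) + P(A|B')P(B') = 1/3*3/16 + 3/8*13/16 = 47/128
P(B|A) = P(A|B)P(B)/P(A) = (1/16)/(47/128) = 8/47

8/47


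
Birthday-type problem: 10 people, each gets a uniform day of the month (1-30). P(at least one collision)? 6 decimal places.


P(all different) = prod((30-i)/30 for i=0..9) = 0.184639
P(at least one match) = 1 - 0.184639 = 0.815361

0.815361


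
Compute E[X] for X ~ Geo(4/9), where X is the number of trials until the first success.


For geometric (trials until first success), E[X] = 1/p = 1/(4/9) = 9/4

9/4


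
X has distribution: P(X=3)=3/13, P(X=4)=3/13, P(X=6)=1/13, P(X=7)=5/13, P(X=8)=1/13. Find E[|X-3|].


E[|X-3|] = sum(g(x)*P(x))
= 0*3/13 + 1*3/13 + 3*1/13 + 4*5/13 + 5*1/13
= 31/13

31/13


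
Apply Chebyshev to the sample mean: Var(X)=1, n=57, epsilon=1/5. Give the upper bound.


Var(Xbar) = Var(X)/n = 1/57
Chebyshev: P(|Xbar-mu| >= 1/5) <= Var(Xbar)/(1/5)^2 = (1/57)/(1/25) = 25/57

25/57


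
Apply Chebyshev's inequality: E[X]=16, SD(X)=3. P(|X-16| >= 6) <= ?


k = 6/3 = 2
Chebyshev: P(|X-mu| >= k*sigma) <= 1/k^2 = 1/2^2 = 1/4

1/4


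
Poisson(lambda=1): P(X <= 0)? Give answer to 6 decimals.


P(X<=0) = e^(-1)*1^0/0!
≈ 0.3678794412
≈ 0.367879

0.367879


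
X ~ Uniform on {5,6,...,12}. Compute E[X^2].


E[X^2] = (1/8) * sum(x^2 for x=5..12)
= 620/8 = 155/2

155/2


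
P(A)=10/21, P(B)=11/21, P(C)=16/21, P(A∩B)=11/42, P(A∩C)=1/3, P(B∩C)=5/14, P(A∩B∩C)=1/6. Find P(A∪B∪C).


P(A∪B∪C) = P(A)+P(B)+P(C) - P(AB)-P(AC)-P(BC) + P(ABC)
= 10/21+11/21+16/21 - 11/42-1/3-5/14 + 1/6
= 41/42

41/42


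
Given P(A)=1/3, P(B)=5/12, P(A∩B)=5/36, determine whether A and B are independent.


P(A)*P(B) = 1/3*5/12 = 5/36
P(A∩B) = 5/36, which equals P(A)P(B), so independent

Yes, A and B are independent


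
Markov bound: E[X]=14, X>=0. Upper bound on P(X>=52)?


Markov: P(X >= a) <= E[X]/a
P(X >= 52) <= 14/52 = 7/26

7/26


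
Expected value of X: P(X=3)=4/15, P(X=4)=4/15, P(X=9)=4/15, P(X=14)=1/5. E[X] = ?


E[X] = sum(x * P(x))
= 3*4/15 + 4*4/15 + 9*4/15 + 14*1/5
= 106/15

106/15


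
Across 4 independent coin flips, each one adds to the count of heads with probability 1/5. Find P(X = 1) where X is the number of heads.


P(X=1) = C(4,1) * p^1 * (1-p)^3
= 4 * 1/5 * 64/125
= 256/625

256/625


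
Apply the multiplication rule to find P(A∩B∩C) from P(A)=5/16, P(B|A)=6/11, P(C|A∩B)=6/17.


P(A∩B∩C) = P(A) * P(B|A) * P(C|A∩B)
= 5/16 * 6/11 * 6/17
= 15/88 * 6/17 = 45/748

45/748


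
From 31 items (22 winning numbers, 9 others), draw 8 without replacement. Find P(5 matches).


P(X=5) = C(22,5)*C(9,3) / C(31,8)
= 26334*84 / 7888725
= 2212056/7888725 = 81928/292175

81928/292175


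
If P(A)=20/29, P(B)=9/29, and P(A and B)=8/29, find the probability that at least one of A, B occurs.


P(A∪B) = P(A) + P(B) - P(A∩B)
= 20/29 + 9/29 - 8/29 = 21/29

21/29


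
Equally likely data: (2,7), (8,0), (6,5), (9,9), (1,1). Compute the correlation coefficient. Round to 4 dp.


Cov(X,Y) = 2.3200, Var(X) = 10.1600, Var(Y) = 11.8400
rho = Cov/(sqrt(VarX)*sqrt(VarY)) = 0.2115

0.2115


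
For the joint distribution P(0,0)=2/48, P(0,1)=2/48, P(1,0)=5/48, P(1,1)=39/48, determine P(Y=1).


P(Y=1) = P(0,1)+P(1,1) = 2/48 + 39/48 = 41/48

41/48


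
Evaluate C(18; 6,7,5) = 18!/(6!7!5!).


18! = 6402373705728000
Denominator: 6!=720 * 7!=5040 * 5!=120
Coefficient = 6402373705728000 / 435456000 = 14702688

14702688


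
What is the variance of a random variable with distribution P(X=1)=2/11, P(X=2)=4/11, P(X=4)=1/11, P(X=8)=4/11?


E[X] = 46/11, E[X^2] = 290/11
Var(X) = E[X^2] - (E[X])^2 = 290/11 - (46/11)^2 = 1074/121

1074/121


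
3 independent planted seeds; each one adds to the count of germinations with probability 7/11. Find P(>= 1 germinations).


P(at least one) = 1 - P(none)
P(none) = (1 - 7/11)^3 = (4/11)^3 = 64/1331
P(at least one) = 1 - 64/1331 = 1267/1331

1267/1331


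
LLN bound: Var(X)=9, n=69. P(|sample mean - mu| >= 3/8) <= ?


Var(Xbar) = Var(X)/n = 9/69
Chebyshev: P(|Xbar-mu| >= 3/8) <= Var(Xbar)/(3/8)^2 = (3/23)/(9/64) = 64/69

64/69


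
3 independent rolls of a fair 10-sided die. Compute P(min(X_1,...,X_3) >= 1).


P(min >= 1) = P(all X_i >= 1) = (P(X_1 >= 1))^3
= (10/10)^3 = 1^3 = 1

1


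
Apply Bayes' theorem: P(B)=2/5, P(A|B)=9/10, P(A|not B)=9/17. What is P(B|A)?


P(A) = P(A|B)P(B) + P(A|B')P(B') = 9/10*2/5 + 9/17*3/5 = 288/425
P(B|A) = P(A|B)P(B)/P(A) = (9/25)/(288/425) = 17/32

17/32


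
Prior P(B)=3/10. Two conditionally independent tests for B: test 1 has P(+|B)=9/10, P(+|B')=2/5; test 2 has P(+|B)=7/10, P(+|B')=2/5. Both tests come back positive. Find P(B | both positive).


After test 1: P(+) = 9/10*3/10 + 2/5*7/10 = 11/20
P(B|+) = (27/100)/(11/20) = 27/55
After test 2 (use post1 as new prior): P(+) = 7/10*27/55 + 2/5*28/55 = 301/550
P(B|+,+) = (189/550)/(301/550) = 27/43

27/43


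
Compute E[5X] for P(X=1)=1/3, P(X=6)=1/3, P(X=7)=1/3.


E[5X] = sum(g(x)*P(x))
= 5*1/3 + 30*1/3 + 35*1/3
= 70/3

70/3


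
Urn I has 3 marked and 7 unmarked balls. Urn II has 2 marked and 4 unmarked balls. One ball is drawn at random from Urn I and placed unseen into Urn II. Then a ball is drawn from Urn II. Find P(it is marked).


P(transfer marked) = 3/10; P(transfer unmarked) = 7/10
If marked transferred: Urn II has 3 marked of 7, so P(marked|marked moved) = 3/7
If unmarked transferred: Urn II has 2 marked of 7, so P(marked|unmarked moved) = 2/7
By total probability: P(marked) = 3/10*3/7 + 7/10*2/7 = 23/70

23/70


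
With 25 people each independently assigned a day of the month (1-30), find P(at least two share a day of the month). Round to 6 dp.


P(all different) = prod((30-i)/30 for i=0..24) = 0.000000
P(at least one match) = 1 - 0.000000 = 1.000000

1.000000


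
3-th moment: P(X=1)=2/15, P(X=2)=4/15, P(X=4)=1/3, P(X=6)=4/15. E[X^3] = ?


E[X^3] = sum(x^3 * P(x))
= 1*2/15 + 8*4/15 + 64*1/3 + 216*4/15
= 406/5

406/5


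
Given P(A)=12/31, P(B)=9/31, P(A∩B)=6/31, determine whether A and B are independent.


P(A)*P(B) = 12/31*9/31 = 108/961
P(A∩B) = 6/31 != 108/961, so not independent

No, A and B are not independent


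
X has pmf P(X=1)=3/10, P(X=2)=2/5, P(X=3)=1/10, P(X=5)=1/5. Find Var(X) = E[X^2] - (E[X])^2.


E[X] = 12/5, E[X^2] = 39/5
Var(X) = E[X^2] - (E[X])^2 = 39/5 - (12/5)^2 = 51/25

51/25


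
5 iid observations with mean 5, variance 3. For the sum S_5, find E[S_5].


E[S_n] = n*E[X_1] = 5*5 = 25

25


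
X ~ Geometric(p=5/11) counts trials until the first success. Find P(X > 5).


P(X > 5) = P(first 5 trials all fail) = (1-p)^5 = (6/11)^5 = 7776/161051

7776/161051


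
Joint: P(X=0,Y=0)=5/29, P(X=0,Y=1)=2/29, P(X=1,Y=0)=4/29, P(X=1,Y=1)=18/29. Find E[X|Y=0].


P(Y=0) = 9/29
E[X|Y=0] = (0*5 + 1*4)/9 = 4/9

4/9


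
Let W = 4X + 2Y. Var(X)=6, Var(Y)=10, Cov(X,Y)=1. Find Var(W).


Var(4X + 2Y) = 4^2*Var(X) + 2^2*Var(Y) + 2*4*2*Cov(X,Y)
= 16*6 + 4*10 + 16*1
= 96 + 40 + 16 = 152

152


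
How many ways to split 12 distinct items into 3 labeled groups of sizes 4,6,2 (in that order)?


12! = 479001600
Denominator: 4!=24 * 6!=720 * 2!=2
Coefficient = 479001600 / 34560 = 13860

13860


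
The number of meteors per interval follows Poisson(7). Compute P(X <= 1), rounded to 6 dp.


P(X<=1) = e^(-7)*7^0/0! + e^(-7)*7^1/1!
≈ 0.0009118820 + 0.0063831738
= 0.0072950558
≈ 0.007295

0.007295


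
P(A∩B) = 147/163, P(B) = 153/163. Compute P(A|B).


P(A|B) = P(A∩B)/P(B) = (147/163)/(153/163) = 147/153 = 49/51

49/51


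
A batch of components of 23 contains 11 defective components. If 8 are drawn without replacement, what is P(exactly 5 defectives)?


P(X=5) = C(11,5)*C(12,3) / C(23,8)
= 462*220 / 490314
= 101640/490314 = 1540/7429

1540/7429


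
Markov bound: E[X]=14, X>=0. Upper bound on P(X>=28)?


Markov: P(X >= a) <= E[X]/a
P(X >= 28) <= 14/28 = 1/2

1/2


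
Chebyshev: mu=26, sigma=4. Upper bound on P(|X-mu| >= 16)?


k = 16/4 = 4
Chebyshev: P(|X-mu| >= k*sigma) <= 1/k^2 = 1/4^2 = 1/16

1/16


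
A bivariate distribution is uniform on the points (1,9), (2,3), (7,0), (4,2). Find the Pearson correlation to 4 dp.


Cov(X,Y) = -6.5000, Var(X) = 5.2500, Var(Y) = 11.2500
rho = Cov/(sqrt(VarX)*sqrt(VarY)) = -0.8458

-0.8458


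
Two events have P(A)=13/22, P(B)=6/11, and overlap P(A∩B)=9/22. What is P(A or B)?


P(A∪B) = P(A) + P(B) - P(A∩B)
= 13/22 + 6/11 - 9/22 = 8/11

8/11


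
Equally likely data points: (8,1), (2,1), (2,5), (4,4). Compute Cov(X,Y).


E[X]=4, E[Y]=11/4, E[XY]=9
Cov(X,Y) = E[XY] - E[X]E[Y] = 9 - 4*11/4 = -2

-2


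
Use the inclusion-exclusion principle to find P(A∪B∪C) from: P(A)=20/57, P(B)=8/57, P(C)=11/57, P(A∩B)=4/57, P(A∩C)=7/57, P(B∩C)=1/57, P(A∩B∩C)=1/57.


P(A∪B∪C) = P(A)+P(B)+P(C) - P(AB)-P(AC)-P(BC) + P(ABC)
= 20/57+8/57+11/57 - 4/57-7/57-1/57 + 1/57
= 28/57

28/57


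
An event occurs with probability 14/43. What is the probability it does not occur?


P(A') = 1 - P(A) = 1 - 14/43 = 29/43

29/43


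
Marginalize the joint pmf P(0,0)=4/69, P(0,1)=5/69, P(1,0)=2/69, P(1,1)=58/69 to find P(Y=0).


P(Y=0) = P(0,0)+P(1,0) = 4/69 + 2/69 = 6/69 = 2/23

2/23


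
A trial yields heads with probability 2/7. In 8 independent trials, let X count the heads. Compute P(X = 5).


P(X=5) = C(8,5) * p^5 * (1-p)^3
= 56 * 32/16807 * 125/343
= 32000/823543

32000/823543


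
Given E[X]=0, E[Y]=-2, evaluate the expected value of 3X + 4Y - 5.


E[3X + 4Y - 5] = 3*E[X] + 4*E[Y] - 5
= (3)*(0) + (4)*(-2) + (-5)
= 0 - 8 - 5 = -13

-13


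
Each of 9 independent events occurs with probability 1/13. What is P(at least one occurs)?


P(at least one) = 1 - P(none)
P(none) = (1 - 1/13)^9 = (12/13)^9 = 5159780352/10604499373
P(at least one) = 1 - 5159780352/10604499373 = 5444719021/10604499373

5444719021/10604499373


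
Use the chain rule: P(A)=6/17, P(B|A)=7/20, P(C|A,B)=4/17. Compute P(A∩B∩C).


P(A∩B∩C) = P(A) * P(B|A) * P(C|A∩B)
= 6/17 * 7/20 * 4/17
= 21/170 * 4/17 = 42/1445

42/1445


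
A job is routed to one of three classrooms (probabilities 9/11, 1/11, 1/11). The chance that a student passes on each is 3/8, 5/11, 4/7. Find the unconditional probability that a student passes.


P(A) = P(A|B1)P(B1) + P(A|B2)P(B2) + P(A|B3)P(B3)
= 3/8*9/11 + 5/11*1/11 + 4/7*1/11
= 27/88 + 5/121 + 4/77 = 2711/6776

2711/6776


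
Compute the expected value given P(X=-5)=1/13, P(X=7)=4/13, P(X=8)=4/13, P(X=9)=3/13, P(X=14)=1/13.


E[X] = sum(x * P(x))
= -5*1/13 + 7*4/13 + 8*4/13 + 9*3/13 + 14*1/13
= 96/13

96/13


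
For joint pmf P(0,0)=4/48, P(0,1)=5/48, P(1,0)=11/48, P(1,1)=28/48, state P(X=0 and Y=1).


Read from table: P(X=0, Y=1) = 5/48

5/48


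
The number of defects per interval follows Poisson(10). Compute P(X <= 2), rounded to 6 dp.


P(X<=2) = e^(-10)*10^0/0! + e^(-10)*10^1/1! + e^(-10)*10^2/2!
≈ 0.0000453999 + 0.0004539993 + 0.0022699965
= 0.0027693957
≈ 0.002769

0.002769


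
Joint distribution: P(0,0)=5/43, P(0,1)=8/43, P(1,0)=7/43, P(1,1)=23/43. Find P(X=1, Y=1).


Read from table: P(X=1, Y=1) = 23/43

23/43


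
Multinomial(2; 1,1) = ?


2! = 2
Denominator: 1!=1 * 1!=1
Coefficient = 2 / 1 = 2

2


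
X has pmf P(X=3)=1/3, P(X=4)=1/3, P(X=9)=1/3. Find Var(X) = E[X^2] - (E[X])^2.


E[X] = 16/3, E[X^2] = 106/3
Var(X) = E[X^2] - (E[X])^2 = 106/3 - (16/3)^2 = 62/9

62/9


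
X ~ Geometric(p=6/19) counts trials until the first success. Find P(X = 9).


P(X=9) = (1-p)^8 * p = (13/19)^8 * 6/19
= 815730721/16983563041 * 6/19 = 4894384326/322687697779

4894384326/322687697779


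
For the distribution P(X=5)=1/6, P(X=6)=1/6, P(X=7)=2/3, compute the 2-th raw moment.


E[X^2] = sum(x^2 * P(x))
= 25*1/6 + 36*1/6 + 49*2/3
= 257/6

257/6


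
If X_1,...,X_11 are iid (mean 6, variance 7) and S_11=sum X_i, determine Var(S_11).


By independence, Var(S_n) = n*Var(X_1) = 11*7 = 77

77


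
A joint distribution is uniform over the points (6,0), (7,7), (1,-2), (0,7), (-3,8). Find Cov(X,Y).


E[X]=11/5, E[Y]=4, E[XY]=23/5
Cov(X,Y) = E[XY] - E[X]E[Y] = 23/5 - 11/5*4 = -21/5

-21/5


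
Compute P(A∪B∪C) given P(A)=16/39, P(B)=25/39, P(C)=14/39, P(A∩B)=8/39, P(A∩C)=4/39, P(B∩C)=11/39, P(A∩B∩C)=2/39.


P(A∪B∪C) = P(A)+P(B)+P(C) - P(AB)-P(AC)-P(BC) + P(ABC)
= 16/39+25/39+14/39 - 8/39-4/39-11/39 + 2/39
= 34/39

34/39


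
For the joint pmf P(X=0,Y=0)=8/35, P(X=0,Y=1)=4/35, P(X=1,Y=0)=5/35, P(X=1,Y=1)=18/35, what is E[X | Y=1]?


P(Y=1) = 22/35
E[X|Y=1] = (0*4 + 1*18)/22 = 18/22 = 9/11

9/11


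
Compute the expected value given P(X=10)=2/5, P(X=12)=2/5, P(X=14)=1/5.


E[X] = sum(x * P(x))
= 10*2/5 + 12*2/5 + 14*1/5
= 58/5

58/5


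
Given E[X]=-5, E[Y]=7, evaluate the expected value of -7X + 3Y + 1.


E[-7X + 3Y + 1] = -7*E[X] + 3*E[Y] + 1
= (-7)*(-5) + (3)*(7) + (1)
= 35 + 21 + 1 = 57

57


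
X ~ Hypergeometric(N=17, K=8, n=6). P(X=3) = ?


P(X=3) = C(8,3)*C(9,3) / C(17,6)
= 56*84 / 12376
= 4704/12376 = 84/221

84/221


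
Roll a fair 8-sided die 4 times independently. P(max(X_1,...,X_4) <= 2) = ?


P(max <= 2) = P(all X_i <= 2) = (P(X_1 <= 2))^4
= (2/8)^4 = (1/4)^4 = 1/256

1/256


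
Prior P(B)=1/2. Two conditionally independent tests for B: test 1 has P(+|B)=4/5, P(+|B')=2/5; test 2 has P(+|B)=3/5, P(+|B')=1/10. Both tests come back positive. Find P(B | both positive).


After test 1: P(+) = 4/5*1/2 + 2/5*1/2 = 3/5
P(B|+) = (2/5)/(3/5) = 2/3
After test 2 (use post1 as new prior): P(+) = 3/5*2/3 + 1/10*1/3 = 13/30
P(B|+,+) = (2/5)/(13/30) = 12/13

12/13


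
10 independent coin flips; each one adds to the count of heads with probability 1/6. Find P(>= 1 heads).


P(at least one) = 1 - P(none)
P(none) = (1 - 1/6)^10 = (5/6)^10 = 9765625/60466176
P(at least one) = 1 - 9765625/60466176 = 50700551/60466176

50700551/60466176


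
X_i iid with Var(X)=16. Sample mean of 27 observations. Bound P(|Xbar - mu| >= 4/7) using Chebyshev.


Var(Xbar) = Var(X)/n = 16/27
Chebyshev: P(|Xbar-mu| >= 4/7) <= Var(Xbar)/(4/7)^2 = (16/27)/(16/49) = 49/27
Bound exceeds 1, so trivial bound: 1

1


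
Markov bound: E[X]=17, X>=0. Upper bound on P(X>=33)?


Markov: P(X >= a) <= E[X]/a
P(X >= 33) <= 17/33

17/33


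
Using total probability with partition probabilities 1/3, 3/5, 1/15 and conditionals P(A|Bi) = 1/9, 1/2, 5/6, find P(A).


P(A) = P(A|B1)P(B1) + P(A|B2)P(B2) + P(A|B3)P(B3)
= 1/9*1/3 + 1/2*3/5 + 5/6*1/15
= 1/27 + 3/10 + 1/18 = 53/135

53/135


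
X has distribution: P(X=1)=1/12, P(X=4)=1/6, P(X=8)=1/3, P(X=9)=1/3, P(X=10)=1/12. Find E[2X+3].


E[2X+3] = sum(g(x)*P(x))
= 5*1/12 + 11*1/6 + 19*1/3 + 21*1/3 + 23*1/12
= 35/2

35/2


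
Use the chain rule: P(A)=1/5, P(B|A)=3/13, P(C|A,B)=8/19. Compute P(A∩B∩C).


P(A∩B∩C) = P(A) * P(B|A) * P(C|A∩B)
= 1/5 * 3/13 * 8/19
= 3/65 * 8/19 = 24/1235

24/1235


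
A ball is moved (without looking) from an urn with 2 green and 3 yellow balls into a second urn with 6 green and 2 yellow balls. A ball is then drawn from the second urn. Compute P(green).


P(transfer green) = 2/5; P(transfer yellow) = 3/5
If green transferred: Urn II has 7 green of 9, so P(green|green moved) = 7/9
If yellow transferred: Urn II has 6 green of 9, so P(green|yellow moved) = 2/3
By total probability: P(green) = 2/5*7/9 + 3/5*2/3 = 32/45

32/45


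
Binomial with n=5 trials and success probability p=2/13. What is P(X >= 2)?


P(X>=2) = P(X=2) + P(X=3) + P(X=4) + P(X=5)
= 53240/371293 + 9680/371293 + 880/371293 + 32/371293
= 63832/371293

63832/371293


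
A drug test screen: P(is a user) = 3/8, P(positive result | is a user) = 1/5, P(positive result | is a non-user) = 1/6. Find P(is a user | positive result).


P(A) = P(A|B)P(B) + P(A|B')P(B') = 1/5*3/8 + 1/6*5/8 = 43/240
P(B|A) = P(A|B)P(B)/P(A) = (3/40)/(43/240) = 18/43

18/43


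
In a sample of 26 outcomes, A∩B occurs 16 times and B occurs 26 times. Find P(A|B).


P(A|B) = P(A∩B)/P(B) = (16/26)/(26/26) = 16/26 = 8/13

8/13


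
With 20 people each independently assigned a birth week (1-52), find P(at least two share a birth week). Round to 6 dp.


P(all different) = prod((52-i)/52 for i=0..19) = 0.014669
P(at least one match) = 1 - 0.014669 = 0.985331

0.985331


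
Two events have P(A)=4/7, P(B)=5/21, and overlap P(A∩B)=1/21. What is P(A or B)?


P(A∪B) = P(A) + P(B) - P(A∩B)
= 4/7 + 5/21 - 1/21 = 16/21

16/21


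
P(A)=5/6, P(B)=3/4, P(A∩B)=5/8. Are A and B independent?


P(A)*P(B) = 5/6*3/4 = 5/8
P(A∩B) = 5/8, which equals P(A)P(B), so independent

Yes, A and B are independent


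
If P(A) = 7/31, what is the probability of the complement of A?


P(A') = 1 - P(A) = 1 - 7/31 = 24/31

24/31


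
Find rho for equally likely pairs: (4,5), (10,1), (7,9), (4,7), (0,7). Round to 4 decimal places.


Cov(X,Y) = -4.8000, Var(X) = 11.2000, Var(Y) = 7.3600
rho = Cov/(sqrt(VarX)*sqrt(VarY)) = -0.5287

-0.5287


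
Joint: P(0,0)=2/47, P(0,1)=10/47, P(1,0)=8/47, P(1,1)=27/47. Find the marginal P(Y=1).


P(Y=1) = P(0,1)+P(1,1) = 10/47 + 27/47 = 37/47

37/47


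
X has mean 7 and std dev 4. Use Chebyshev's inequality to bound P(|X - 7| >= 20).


k = 20/4 = 5
Chebyshev: P(|X-mu| >= k*sigma) <= 1/k^2 = 1/5^2 = 1/25

1/25


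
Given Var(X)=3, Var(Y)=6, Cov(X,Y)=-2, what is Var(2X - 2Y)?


Var(2X - 2Y) = 2^2*Var(X) + (-2)^2*Var(Y) + 2*2*(-2)*Cov(X,Y)
= 4*3 + 4*6 - 8*(-2)
= 12 + 24 + 16 = 52

52


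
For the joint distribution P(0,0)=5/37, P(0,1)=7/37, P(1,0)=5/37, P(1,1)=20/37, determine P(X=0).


P(X=0) = P(0,0)+P(0,1) = 5/37 + 7/37 = 12/37

12/37


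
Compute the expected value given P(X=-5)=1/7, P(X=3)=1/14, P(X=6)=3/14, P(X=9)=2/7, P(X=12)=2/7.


E[X] = sum(x * P(x))
= -5*1/7 + 3*1/14 + 6*3/14 + 9*2/7 + 12*2/7
= 95/14

95/14


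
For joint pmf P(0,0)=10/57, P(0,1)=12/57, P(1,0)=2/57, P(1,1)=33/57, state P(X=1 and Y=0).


Read from table: P(X=1, Y=0) = 2/57

2/57


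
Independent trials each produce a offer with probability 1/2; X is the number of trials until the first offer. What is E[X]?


For geometric (trials until first success), E[X] = 1/p = 1/(1/2) = 2

2


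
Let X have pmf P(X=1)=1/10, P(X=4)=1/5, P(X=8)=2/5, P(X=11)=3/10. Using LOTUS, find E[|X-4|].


E[|X-4|] = sum(g(x)*P(x))
= 3*1/10 + 0*1/5 + 4*2/5 + 7*3/10
= 4

4


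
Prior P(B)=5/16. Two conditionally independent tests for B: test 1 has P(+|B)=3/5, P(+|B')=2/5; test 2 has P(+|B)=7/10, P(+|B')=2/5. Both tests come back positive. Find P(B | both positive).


After test 1: P(+) = 3/5*5/16 + 2/5*11/16 = 37/80
P(B|+) = (3/16)/(37/80) = 15/37
After test 2 (use post1 as new prior): P(+) = 7/10*15/37 + 2/5*22/37 = 193/370
P(B|+,+) = (21/74)/(193/370) = 105/193

105/193


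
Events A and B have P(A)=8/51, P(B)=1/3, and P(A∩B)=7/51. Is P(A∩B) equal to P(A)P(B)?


P(A)*P(B) = 8/51*1/3 = 8/153
P(A∩B) = 7/51 != 8/153, so not independent

No, A and B are not independent


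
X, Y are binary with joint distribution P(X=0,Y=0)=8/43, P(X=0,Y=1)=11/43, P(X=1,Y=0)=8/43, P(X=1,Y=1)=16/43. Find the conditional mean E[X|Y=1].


P(Y=1) = 27/43
E[X|Y=1] = (0*11 + 1*16)/27 = 16/27

16/27


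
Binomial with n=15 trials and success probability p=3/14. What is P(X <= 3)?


P(X<=3) = P(X=0) + P(X=1) + P(X=2) + P(X=3)
= 4177248169415651/155568095557812224 + 17088742511245845/155568095557812224 + 4660566139430685/22224013651116032 + 5507941801145355/22224013651116032
= 825406663077623/1389000853194752

825406663077623/1389000853194752


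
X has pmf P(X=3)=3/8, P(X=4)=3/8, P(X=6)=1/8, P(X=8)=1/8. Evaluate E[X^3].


E[X^3] = sum(x^3 * P(x))
= 27*3/8 + 64*3/8 + 216*1/8 + 512*1/8
= 1001/8

1001/8


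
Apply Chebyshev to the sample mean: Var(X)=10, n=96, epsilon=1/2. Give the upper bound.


Var(Xbar) = Var(X)/n = 10/96
Chebyshev: P(|Xbar-mu| >= 1/2) <= Var(Xbar)/(1/2)^2 = (5/48)/(1/4) = 5/12

5/12


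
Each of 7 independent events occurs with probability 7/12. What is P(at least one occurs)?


P(at least one) = 1 - P(none)
P(none) = (1 - 7/12)^7 = (5/12)^7 = 78125/35831808
P(at least one) = 1 - 78125/35831808 = 35753683/35831808

35753683/35831808


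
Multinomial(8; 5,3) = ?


8! = 40320
Denominator: 5!=120 * 3!=6
Coefficient = 40320 / 720 = 56

56


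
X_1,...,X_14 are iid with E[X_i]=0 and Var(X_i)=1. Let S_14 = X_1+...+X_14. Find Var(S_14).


By independence, Var(S_n) = n*Var(X_1) = 14*1 = 14

14


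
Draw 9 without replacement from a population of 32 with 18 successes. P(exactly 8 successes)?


P(X=8) = C(18,8)*C(14,1) / C(32,9)
= 43758*14 / 28048800
= 612612/28048800 = 3927/179800

3927/179800


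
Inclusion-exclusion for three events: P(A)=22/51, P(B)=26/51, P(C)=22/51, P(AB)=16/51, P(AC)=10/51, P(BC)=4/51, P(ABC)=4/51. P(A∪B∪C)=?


P(A∪B∪C) = P(A)+P(B)+P(C) - P(AB)-P(AC)-P(BC) + P(ABC)
= 22/51+26/51+22/51 - 16/51-10/51-4/51 + 4/51
= 44/51

44/51


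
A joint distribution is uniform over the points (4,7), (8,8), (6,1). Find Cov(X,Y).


E[X]=6, E[Y]=16/3, E[XY]=98/3
Cov(X,Y) = E[XY] - E[X]E[Y] = 98/3 - 6*16/3 = 2/3

2/3


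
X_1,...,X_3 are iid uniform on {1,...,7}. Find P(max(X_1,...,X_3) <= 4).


P(max <= 4) = P(all X_i <= 4) = (P(X_1 <= 4))^3
= (4/7)^3 = 64/343

64/343


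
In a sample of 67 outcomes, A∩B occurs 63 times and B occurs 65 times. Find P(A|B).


P(A|B) = P(A∩B)/P(B) = (63/67)/(65/67) = 63/65

63/65


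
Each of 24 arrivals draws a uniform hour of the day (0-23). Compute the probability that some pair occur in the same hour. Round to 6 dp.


P(all different) = prod((24-i)/24 for i=0..23) = 0.000000
P(at least one match) = 1 - 0.000000 = 1.000000

1.000000


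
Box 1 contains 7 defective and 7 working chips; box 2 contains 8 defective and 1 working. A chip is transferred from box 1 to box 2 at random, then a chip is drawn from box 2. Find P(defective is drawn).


P(transfer defective) = 7/14 = 1/2; P(transfer working) = 1/2
If defective transferred: Urn II has 9 defective of 10, so P(defective|defective moved) = 9/10
If working transferred: Urn II has 8 defective of 10, so P(defective|working moved) = 4/5
By total probability: P(defective) = 1/2*9/10 + 1/2*4/5 = 17/20

17/20
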